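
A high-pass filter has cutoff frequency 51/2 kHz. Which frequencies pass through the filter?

A high-pass filter passes all frequencies above the cutoff frequency 51/2 kHz and attenuates lower frequencies.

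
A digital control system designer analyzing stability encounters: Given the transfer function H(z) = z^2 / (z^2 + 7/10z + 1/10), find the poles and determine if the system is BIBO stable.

Poles are roots of the denominator: z^2 + 7/10z + 1/10 = 0.
Quadratic formula: z = [-(7/10) +/- sqrt((7/10)^2 - 4*(1/10))] / 2
Discriminant = 49/100 - 2/5 = 9/100; sqrt = 3/10.
z = (-7/10 +/- 3/10) / 2 => z = -1/5 or z = -1/2.
|p1| = 1/2, |p2| = 1/5.
For BIBO stability, all poles must lie inside the unit circle (|p| < 1).
System is STABLE since both |p| < 1.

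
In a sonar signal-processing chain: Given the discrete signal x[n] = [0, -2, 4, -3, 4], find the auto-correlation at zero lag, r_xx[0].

The auto-correlation at zero lag r_xx[0] equals the signal energy.
r_xx[0] = sum of x[n]^2 = 0^2 + (-2)^2 + 4^2 + (-3)^2 + 4^2
= 0 + 4 + 16 + 9 + 16 = 45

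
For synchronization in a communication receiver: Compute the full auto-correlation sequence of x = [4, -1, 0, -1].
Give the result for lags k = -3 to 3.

r_xx[k] = sum_m x[m]*x[m+k], indexed from 0, for k = -3 to 3:
  r_xx[-3] = x[3]*x[0] = -4
  r_xx[-2] = x[2]*x[0] + x[3]*x[1] = 1
  r_xx[-1] = x[1]*x[0] + x[2]*x[1] + x[3]*x[2] = -4
  r_xx[0] = x[0]*x[0] + x[1]*x[1] + x[2]*x[2] + x[3]*x[3] = 18
  r_xx[1] = x[0]*x[1] + x[1]*x[2] + x[2]*x[3] = -4
  r_xx[2] = x[0]*x[2] + x[1]*x[3] = 1
  r_xx[3] = x[0]*x[3] = -4
r_xx = [-4, 1, -4, 18, -4, 1, -4]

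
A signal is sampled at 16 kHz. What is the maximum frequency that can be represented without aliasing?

The maximum frequency that can be represented without aliasing
is the Nyquist frequency: f_max = f_s / 2 = 16 kHz / 2 = 8 kHz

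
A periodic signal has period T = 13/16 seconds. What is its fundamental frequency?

The fundamental frequency is the reciprocal of the period.
f = 1/T = 1/(13/16) = 16/13 Hz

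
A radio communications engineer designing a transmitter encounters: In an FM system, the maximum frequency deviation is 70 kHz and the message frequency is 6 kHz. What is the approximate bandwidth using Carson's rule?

Carson's rule: BW = 2*(delta_f + f_m)
= 2*(70 + 6) kHz = 152 kHz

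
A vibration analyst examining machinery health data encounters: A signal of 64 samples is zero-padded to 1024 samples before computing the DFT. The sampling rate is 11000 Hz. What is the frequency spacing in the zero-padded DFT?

Original DFT: N = 64, resolution = f_s/N = 11000/64 = 1375/8 Hz
Zero-padded DFT: N = 1024, resolution = f_s/N = 11000/1024 = 1375/128 Hz
Zero-padding interpolates the spectrum (finer frequency grid)
but does NOT improve the true spectral resolution (ability to resolve close frequencies).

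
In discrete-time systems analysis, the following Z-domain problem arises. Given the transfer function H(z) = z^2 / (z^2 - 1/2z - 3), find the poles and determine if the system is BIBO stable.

Poles are roots of the denominator: z^2 - 1/2z - 3 = 0.
Quadratic formula: z = [-(-1/2) +/- sqrt((-1/2)^2 - 4*(-3))] / 2
Discriminant = 1/4 + 12 = 49/4; sqrt = 7/2.
z = (1/2 +/- 7/2) / 2 => z = 2 or z = -3/2.
|p1| = 2, |p2| = 3/2.
For BIBO stability, all poles must lie inside the unit circle (|p| < 1).
System is UNSTABLE since at least one |p| >= 1.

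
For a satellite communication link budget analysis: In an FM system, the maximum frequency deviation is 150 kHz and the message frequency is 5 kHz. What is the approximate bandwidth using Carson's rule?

Carson's rule: BW = 2*(delta_f + f_m)
= 2*(150 + 5) kHz = 310 kHz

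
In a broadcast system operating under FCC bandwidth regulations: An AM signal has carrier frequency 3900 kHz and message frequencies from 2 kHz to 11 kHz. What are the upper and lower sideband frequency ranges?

Upper sideband (USB) = fc + [fm_low, fm_high] = 3900 + [2, 11] = [3902, 3911] kHz
Lower sideband (LSB) = fc - [fm_high, fm_low] = 3900 - [11, 2] = [3889, 3898] kHz
Total occupied spectrum: 3889 kHz to 3911 kHz (plus carrier at 3900 kHz)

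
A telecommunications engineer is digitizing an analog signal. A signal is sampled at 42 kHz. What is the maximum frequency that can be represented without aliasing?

The maximum frequency that can be represented without aliasing
is the Nyquist frequency: f_max = f_s / 2 = 42 kHz / 2 = 21 kHz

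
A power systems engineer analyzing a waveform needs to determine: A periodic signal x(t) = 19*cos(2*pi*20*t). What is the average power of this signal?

Average power of A*cos(wt) is A^2/2.
P = 19^2 / 2 = 361/2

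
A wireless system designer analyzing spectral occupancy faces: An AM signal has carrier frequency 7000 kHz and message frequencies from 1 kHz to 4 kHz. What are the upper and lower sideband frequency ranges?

Upper sideband (USB) = fc + [fm_low, fm_high] = 7000 + [1, 4] = [7001, 7004] kHz
Lower sideband (LSB) = fc - [fm_high, fm_low] = 7000 - [4, 1] = [6996, 6999] kHz
Total occupied spectrum: 6996 kHz to 7004 kHz (plus carrier at 7000 kHz)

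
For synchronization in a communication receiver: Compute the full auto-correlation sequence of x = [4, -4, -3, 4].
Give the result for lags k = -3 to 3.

r_xx[k] = sum_m x[m]*x[m+k], indexed from 0, for k = -3 to 3:
  r_xx[-3] = x[3]*x[0] = 16
  r_xx[-2] = x[2]*x[0] + x[3]*x[1] = -28
  r_xx[-1] = x[1]*x[0] + x[2]*x[1] + x[3]*x[2] = -16
  r_xx[0] = x[0]*x[0] + x[1]*x[1] + x[2]*x[2] + x[3]*x[3] = 57
  r_xx[1] = x[0]*x[1] + x[1]*x[2] + x[2]*x[3] = -16
  r_xx[2] = x[0]*x[2] + x[1]*x[3] = -28
  r_xx[3] = x[0]*x[3] = 16
r_xx = [16, -28, -16, 57, -16, -28, 16]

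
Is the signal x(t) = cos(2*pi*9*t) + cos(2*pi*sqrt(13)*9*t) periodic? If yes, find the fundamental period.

f1 = 9 Hz, f2 = 9*sqrt(13) Hz
Ratio f2/f1 = sqrt(13), which is irrational.
Since the frequency ratio is irrational, no common period exists.
The signal is not periodic.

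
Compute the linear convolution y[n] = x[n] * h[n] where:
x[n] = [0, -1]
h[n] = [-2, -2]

y[n] = sum_k x[k]*h[n-k]. Output length = len(x) + len(h) - 1 = 2 + 2 - 1 = 3.
y[0] = 0*-2 = 0
y[1] = -1*-2 + 0*-2 = 2
y[2] = -1*-2 = 2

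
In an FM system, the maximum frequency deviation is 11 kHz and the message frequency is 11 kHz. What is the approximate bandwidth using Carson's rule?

Carson's rule: BW = 2*(delta_f + f_m)
= 2*(11 + 11) kHz = 44 kHz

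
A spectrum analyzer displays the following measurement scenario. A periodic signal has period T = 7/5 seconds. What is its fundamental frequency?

The fundamental frequency is the reciprocal of the period.
f = 1/T = 1/(7/5) = 5/7 Hz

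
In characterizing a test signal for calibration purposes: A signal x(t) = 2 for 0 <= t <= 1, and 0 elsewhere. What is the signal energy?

Energy = integral of |x(t)|^2 dt over the signal duration
= 2^2 * 1 = 4 * 1 = 4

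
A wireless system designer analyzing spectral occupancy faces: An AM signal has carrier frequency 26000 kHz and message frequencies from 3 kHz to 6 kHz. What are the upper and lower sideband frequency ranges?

Upper sideband (USB) = fc + [fm_low, fm_high] = 26000 + [3, 6] = [26003, 26006] kHz
Lower sideband (LSB) = fc - [fm_high, fm_low] = 26000 - [6, 3] = [25994, 25997] kHz
Total occupied spectrum: 25994 kHz to 26006 kHz (plus carrier at 26000 kHz)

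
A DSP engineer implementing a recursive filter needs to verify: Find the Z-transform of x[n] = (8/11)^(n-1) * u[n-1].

Time-shifting property: if X(z) = Z{x[n]}, then Z{x[n-d]} = z^(-d) * X(z)
X(z) = z/(z - 8/11) for x[n] = (8/11)^n * u[n]
Z{x[n-1]} = z^(-1) * z/(z - 8/11) = 1/(z - 8/11)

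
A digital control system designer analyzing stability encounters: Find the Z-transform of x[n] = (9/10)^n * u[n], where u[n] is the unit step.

The Z-transform of a^n * u[n] is z/(z-a) for |z| > |a|.
Here a = 9/10, so X(z) = z/(z - (9/10)) = 10z/(10z - 9)
ROC: |z| > 9/10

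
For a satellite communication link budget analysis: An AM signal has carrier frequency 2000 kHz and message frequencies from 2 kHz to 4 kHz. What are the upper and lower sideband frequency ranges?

Upper sideband (USB) = fc + [fm_low, fm_high] = 2000 + [2, 4] = [2002, 2004] kHz
Lower sideband (LSB) = fc - [fm_high, fm_low] = 2000 - [4, 2] = [1996, 1998] kHz
Total occupied spectrum: 1996 kHz to 2004 kHz (plus carrier at 2000 kHz)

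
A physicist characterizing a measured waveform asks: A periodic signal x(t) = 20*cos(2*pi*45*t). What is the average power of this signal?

Average power of A*cos(wt) is A^2/2.
P = 20^2 / 2 = 400/2 = 200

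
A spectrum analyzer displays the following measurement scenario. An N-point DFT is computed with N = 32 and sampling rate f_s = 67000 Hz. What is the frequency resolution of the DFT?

DFT frequency resolution = f_s / N
= 67000 / 32 = 8375/4 Hz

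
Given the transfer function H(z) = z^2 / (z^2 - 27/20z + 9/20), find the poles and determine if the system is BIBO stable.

Poles are roots of the denominator: z^2 - 27/20z + 9/20 = 0.
Quadratic formula: z = [-(-27/20) +/- sqrt((-27/20)^2 - 4*(9/20))] / 2
Discriminant = 729/400 - 9/5 = 9/400; sqrt = 3/20.
z = (27/20 +/- 3/20) / 2 => z = 3/4 or z = 3/5.
|p1| = 3/4, |p2| = 3/5.
For BIBO stability, all poles must lie inside the unit circle (|p| < 1).
System is STABLE since both |p| < 1.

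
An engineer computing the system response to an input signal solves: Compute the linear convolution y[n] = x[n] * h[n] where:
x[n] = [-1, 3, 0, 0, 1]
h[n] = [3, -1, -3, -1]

y[n] = sum_k x[k]*h[n-k]. Output length = len(x) + len(h) - 1 = 5 + 4 - 1 = 8.
y[0] = -1*3 = -3
y[1] = 3*3 + -1*-1 = 10
y[2] = 0*3 + 3*-1 + -1*-3 = 0
y[3] = 0*3 + 0*-1 + 3*-3 + -1*-1 = -8
y[4] = 1*3 + 0*-1 + 0*-3 + 3*-1 = 0
y[5] = 1*-1 + 0*-3 + 0*-1 = -1
y[6] = 1*-3 + 0*-1 = -3
y[7] = 1*-1 = -1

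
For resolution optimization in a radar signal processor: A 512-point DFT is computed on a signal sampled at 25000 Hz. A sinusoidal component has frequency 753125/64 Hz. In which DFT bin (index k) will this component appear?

DFT frequency resolution = f_s/N = 25000/512 = 3125/64 Hz
Bin index k = f_signal / resolution = 753125/64 / 3125/64 = 241
The signal frequency 753125/64 Hz falls in DFT bin k = 241.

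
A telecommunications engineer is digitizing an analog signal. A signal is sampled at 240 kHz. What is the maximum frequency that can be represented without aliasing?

The maximum frequency that can be represented without aliasing
is the Nyquist frequency: f_max = f_s / 2 = 240 kHz / 2 = 120 kHz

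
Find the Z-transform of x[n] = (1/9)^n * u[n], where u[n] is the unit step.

The Z-transform of a^n * u[n] is z/(z-a) for |z| > |a|.
Here a = 1/9, so X(z) = z/(z - (1/9)) = 9z/(9z - 1)
ROC: |z| > 1/9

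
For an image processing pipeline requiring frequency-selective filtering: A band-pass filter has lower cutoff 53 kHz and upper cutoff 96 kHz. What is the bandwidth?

Bandwidth = f_high - f_low
= 96 kHz - 53 kHz = 43 kHz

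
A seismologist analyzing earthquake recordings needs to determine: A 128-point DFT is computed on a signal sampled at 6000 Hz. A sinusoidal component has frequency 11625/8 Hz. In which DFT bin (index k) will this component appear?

DFT frequency resolution = f_s/N = 6000/128 = 375/8 Hz
Bin index k = f_signal / resolution = 11625/8 / 375/8 = 31
The signal frequency 11625/8 Hz falls in DFT bin k = 31.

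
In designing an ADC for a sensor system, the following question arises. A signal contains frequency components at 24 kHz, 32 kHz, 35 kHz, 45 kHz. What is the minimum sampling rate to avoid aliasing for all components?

The highest frequency component is f_max = 45 kHz.
Nyquist rate = 2 * f_max = 2 * 45 kHz = 90 kHz.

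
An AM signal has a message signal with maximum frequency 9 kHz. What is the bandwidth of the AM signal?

In AM (double-sideband), the bandwidth is twice the message frequency.
BW = 2 * f_m = 2 * 9 kHz = 18 kHz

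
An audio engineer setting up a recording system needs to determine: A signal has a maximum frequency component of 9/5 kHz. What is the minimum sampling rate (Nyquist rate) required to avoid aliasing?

By the Nyquist-Shannon sampling theorem,
the minimum sampling rate (Nyquist rate) must be at least 2 * f_max.
Nyquist rate = 2 * 9/5 kHz = 18/5 kHz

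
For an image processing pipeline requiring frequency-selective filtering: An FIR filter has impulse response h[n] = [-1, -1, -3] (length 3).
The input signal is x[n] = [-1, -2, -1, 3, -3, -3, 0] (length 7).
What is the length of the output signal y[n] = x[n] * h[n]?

For linear convolution, the output length is:
len(y) = len(x) + len(h) - 1 = 7 + 3 - 1 = 9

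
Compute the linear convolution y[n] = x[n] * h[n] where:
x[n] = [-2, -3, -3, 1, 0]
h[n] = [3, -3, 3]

y[n] = sum_k x[k]*h[n-k]. Output length = len(x) + len(h) - 1 = 5 + 3 - 1 = 7.
y[0] = -2*3 = -6
y[1] = -3*3 + -2*-3 = -3
y[2] = -3*3 + -3*-3 + -2*3 = -6
y[3] = 1*3 + -3*-3 + -3*3 = 3
y[4] = 0*3 + 1*-3 + -3*3 = -12
y[5] = 0*-3 + 1*3 = 3
y[6] = 0*3 = 0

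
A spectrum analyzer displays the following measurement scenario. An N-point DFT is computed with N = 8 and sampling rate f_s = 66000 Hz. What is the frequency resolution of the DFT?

DFT frequency resolution = f_s / N
= 66000 / 8 = 8250 Hz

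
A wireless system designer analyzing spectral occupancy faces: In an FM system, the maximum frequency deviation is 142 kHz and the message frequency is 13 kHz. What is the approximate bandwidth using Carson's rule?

Carson's rule: BW = 2*(delta_f + f_m)
= 2*(142 + 13) kHz = 310 kHz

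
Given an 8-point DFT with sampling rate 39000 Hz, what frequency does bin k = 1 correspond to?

The frequency of DFT bin k is: f_k = k * f_s / N
f_1 = 1 * 39000 / 8 = 4875 Hz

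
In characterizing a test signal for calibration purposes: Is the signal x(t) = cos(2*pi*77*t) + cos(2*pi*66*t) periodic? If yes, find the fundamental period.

f1 = 77 Hz, f2 = 66 Hz
Period T1 = 1/77, T2 = 1/66
Ratio T1/T2 = 66/77, which is rational.
The signal is periodic with fundamental period T = 1/GCD(77,66) = 1/11 s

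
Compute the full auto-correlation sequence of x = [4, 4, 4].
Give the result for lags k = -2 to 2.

r_xx[k] = sum_m x[m]*x[m+k], indexed from 0, for k = -2 to 2:
  r_xx[-2] = x[2]*x[0] = 16
  r_xx[-1] = x[1]*x[0] + x[2]*x[1] = 32
  r_xx[0] = x[0]*x[0] + x[1]*x[1] + x[2]*x[2] = 48
  r_xx[1] = x[0]*x[1] + x[1]*x[2] = 32
  r_xx[2] = x[0]*x[2] = 16
r_xx = [16, 32, 48, 32, 16]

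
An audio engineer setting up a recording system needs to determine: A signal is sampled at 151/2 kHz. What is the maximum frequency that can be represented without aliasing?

The maximum frequency that can be represented without aliasing
is the Nyquist frequency: f_max = f_s / 2 = 151/2 kHz / 2 = 151/4 kHz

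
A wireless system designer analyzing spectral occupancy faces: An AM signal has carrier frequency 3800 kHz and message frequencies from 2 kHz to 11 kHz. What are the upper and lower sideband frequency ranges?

Upper sideband (USB) = fc + [fm_low, fm_high] = 3800 + [2, 11] = [3802, 3811] kHz
Lower sideband (LSB) = fc - [fm_high, fm_low] = 3800 - [11, 2] = [3789, 3798] kHz
Total occupied spectrum: 3789 kHz to 3811 kHz (plus carrier at 3800 kHz)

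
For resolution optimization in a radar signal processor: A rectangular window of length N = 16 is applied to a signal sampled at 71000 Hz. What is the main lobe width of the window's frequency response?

For a rectangular window of length N,
the main lobe width in frequency is 2*f_s/N.
= 2*71000/16 = 8875 Hz
This determines the minimum frequency separation for resolving two sinusoids.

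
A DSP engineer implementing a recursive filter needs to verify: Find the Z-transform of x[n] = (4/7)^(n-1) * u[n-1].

Time-shifting property: if X(z) = Z{x[n]}, then Z{x[n-d]} = z^(-d) * X(z)
X(z) = z/(z - 4/7) for x[n] = (4/7)^n * u[n]
Z{x[n-1]} = z^(-1) * z/(z - 4/7) = 1/(z - 4/7)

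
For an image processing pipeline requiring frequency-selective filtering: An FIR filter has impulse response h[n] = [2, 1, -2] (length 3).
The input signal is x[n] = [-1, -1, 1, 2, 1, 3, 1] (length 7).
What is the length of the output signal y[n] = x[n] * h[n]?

For linear convolution, the output length is:
len(y) = len(x) + len(h) - 1 = 7 + 3 - 1 = 9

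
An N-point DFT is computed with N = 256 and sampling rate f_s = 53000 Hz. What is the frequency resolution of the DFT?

DFT frequency resolution = f_s / N
= 53000 / 256 = 6625/32 Hz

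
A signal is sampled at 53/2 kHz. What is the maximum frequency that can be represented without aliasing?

The maximum frequency that can be represented without aliasing
is the Nyquist frequency: f_max = f_s / 2 = 53/2 kHz / 2 = 53/4 kHz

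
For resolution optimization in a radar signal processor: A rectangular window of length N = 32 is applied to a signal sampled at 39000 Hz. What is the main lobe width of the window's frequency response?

For a rectangular window of length N,
the main lobe width in frequency is 2*f_s/N.
= 2*39000/32 = 4875/2 Hz
This determines the minimum frequency separation for resolving two sinusoids.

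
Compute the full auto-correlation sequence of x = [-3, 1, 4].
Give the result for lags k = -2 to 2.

r_xx[k] = sum_m x[m]*x[m+k], indexed from 0, for k = -2 to 2:
  r_xx[-2] = x[2]*x[0] = -12
  r_xx[-1] = x[1]*x[0] + x[2]*x[1] = 1
  r_xx[0] = x[0]*x[0] + x[1]*x[1] + x[2]*x[2] = 26
  r_xx[1] = x[0]*x[1] + x[1]*x[2] = 1
  r_xx[2] = x[0]*x[2] = -12
r_xx = [-12, 1, 26, 1, -12]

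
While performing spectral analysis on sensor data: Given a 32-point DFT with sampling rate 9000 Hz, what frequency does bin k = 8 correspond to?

The frequency of DFT bin k is: f_k = k * f_s / N
f_8 = 8 * 9000 / 32 = 2250 Hz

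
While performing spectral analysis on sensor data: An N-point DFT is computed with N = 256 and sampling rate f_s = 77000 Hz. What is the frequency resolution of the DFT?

DFT frequency resolution = f_s / N
= 77000 / 256 = 9625/32 Hz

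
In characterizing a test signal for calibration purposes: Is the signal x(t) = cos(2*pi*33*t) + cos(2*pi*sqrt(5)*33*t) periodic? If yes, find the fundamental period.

f1 = 33 Hz, f2 = 33*sqrt(5) Hz
Ratio f2/f1 = sqrt(5), which is irrational.
Since the frequency ratio is irrational, no common period exists.
The signal is not periodic.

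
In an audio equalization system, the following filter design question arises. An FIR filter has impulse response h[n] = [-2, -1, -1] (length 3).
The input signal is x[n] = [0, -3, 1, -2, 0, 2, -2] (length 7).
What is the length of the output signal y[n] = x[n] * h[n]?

For linear convolution, the output length is:
len(y) = len(x) + len(h) - 1 = 7 + 3 - 1 = 9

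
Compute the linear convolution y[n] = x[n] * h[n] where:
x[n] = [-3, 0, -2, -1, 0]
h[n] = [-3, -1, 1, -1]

y[n] = sum_k x[k]*h[n-k]. Output length = len(x) + len(h) - 1 = 5 + 4 - 1 = 8.
y[0] = -3*-3 = 9
y[1] = 0*-3 + -3*-1 = 3
y[2] = -2*-3 + 0*-1 + -3*1 = 3
y[3] = -1*-3 + -2*-1 + 0*1 + -3*-1 = 8
y[4] = 0*-3 + -1*-1 + -2*1 + 0*-1 = -1
y[5] = 0*-1 + -1*1 + -2*-1 = 1
y[6] = 0*1 + -1*-1 = 1
y[7] = 0*-1 = 0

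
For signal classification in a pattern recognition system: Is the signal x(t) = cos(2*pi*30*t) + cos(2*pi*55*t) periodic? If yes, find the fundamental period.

f1 = 30 Hz, f2 = 55 Hz
Period T1 = 1/30, T2 = 1/55
Ratio T1/T2 = 55/30, which is rational.
The signal is periodic with fundamental period T = 1/GCD(30,55) = 1/5 s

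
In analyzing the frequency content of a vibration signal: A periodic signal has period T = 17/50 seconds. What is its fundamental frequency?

The fundamental frequency is the reciprocal of the period.
f = 1/T = 1/(17/50) = 50/17 Hz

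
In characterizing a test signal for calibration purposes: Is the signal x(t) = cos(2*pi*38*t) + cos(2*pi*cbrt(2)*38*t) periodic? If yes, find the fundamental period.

f1 = 38 Hz, f2 = 38*cbrt(2) Hz
Ratio f2/f1 = cbrt(2), which is irrational.
Since the frequency ratio is irrational, no common period exists.
The signal is not periodic.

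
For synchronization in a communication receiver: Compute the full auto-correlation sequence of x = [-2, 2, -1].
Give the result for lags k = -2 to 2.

r_xx[k] = sum_m x[m]*x[m+k], indexed from 0, for k = -2 to 2:
  r_xx[-2] = x[2]*x[0] = 2
  r_xx[-1] = x[1]*x[0] + x[2]*x[1] = -6
  r_xx[0] = x[0]*x[0] + x[1]*x[1] + x[2]*x[2] = 9
  r_xx[1] = x[0]*x[1] + x[1]*x[2] = -6
  r_xx[2] = x[0]*x[2] = 2
r_xx = [2, -6, 9, -6, 2]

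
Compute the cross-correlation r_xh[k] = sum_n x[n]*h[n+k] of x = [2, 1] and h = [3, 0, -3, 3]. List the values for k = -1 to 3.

Both sequences indexed from 0 and zero outside their support.
Lags with overlap: k = -1 to 3.
  r_xh[-1] = x[1]*h[0] = 3
  r_xh[0] = x[0]*h[0] + x[1]*h[1] = 6
  r_xh[1] = x[0]*h[1] + x[1]*h[2] = -3
  r_xh[2] = x[0]*h[2] + x[1]*h[3] = -3
  r_xh[3] = x[0]*h[3] = 6
r_xh = [3, 6, -3, -3, 6] (for k = -1, ..., 3)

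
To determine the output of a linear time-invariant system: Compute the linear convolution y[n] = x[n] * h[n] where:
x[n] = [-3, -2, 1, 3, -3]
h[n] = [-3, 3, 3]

y[n] = sum_k x[k]*h[n-k]. Output length = len(x) + len(h) - 1 = 5 + 3 - 1 = 7.
y[0] = -3*-3 = 9
y[1] = -2*-3 + -3*3 = -3
y[2] = 1*-3 + -2*3 + -3*3 = -18
y[3] = 3*-3 + 1*3 + -2*3 = -12
y[4] = -3*-3 + 3*3 + 1*3 = 21
y[5] = -3*3 + 3*3 = 0
y[6] = -3*3 = -9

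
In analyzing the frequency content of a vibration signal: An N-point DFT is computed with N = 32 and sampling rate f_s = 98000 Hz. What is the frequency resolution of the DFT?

DFT frequency resolution = f_s / N
= 98000 / 32 = 6125/2 Hz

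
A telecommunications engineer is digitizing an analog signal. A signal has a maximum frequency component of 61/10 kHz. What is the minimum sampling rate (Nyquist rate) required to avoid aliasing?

By the Nyquist-Shannon sampling theorem,
the minimum sampling rate (Nyquist rate) must be at least 2 * f_max.
Nyquist rate = 2 * 61/10 kHz = 61/5 kHz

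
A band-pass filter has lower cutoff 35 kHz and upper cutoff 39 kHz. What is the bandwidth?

Bandwidth = f_high - f_low
= 39 kHz - 35 kHz = 4 kHz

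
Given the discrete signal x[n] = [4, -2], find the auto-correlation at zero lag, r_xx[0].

The auto-correlation at zero lag r_xx[0] equals the signal energy.
r_xx[0] = sum of x[n]^2 = 4^2 + (-2)^2
= 16 + 4 = 20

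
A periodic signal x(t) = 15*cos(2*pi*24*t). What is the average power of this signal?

Average power of A*cos(wt) is A^2/2.
P = 15^2 / 2 = 225/2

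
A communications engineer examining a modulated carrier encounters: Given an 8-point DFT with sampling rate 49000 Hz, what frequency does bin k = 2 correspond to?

The frequency of DFT bin k is: f_k = k * f_s / N
f_2 = 2 * 49000 / 8 = 12250 Hz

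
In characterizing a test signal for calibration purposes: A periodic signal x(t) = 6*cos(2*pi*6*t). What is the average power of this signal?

Average power of A*cos(wt) is A^2/2.
P = 6^2 / 2 = 36/2 = 18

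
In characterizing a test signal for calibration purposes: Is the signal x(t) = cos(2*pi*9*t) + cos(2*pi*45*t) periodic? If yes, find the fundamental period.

f1 = 9 Hz, f2 = 45 Hz
Period T1 = 1/9, T2 = 1/45
Ratio T1/T2 = 45/9, which is rational.
The signal is periodic with fundamental period T = 1/GCD(9,45) = 1/9 s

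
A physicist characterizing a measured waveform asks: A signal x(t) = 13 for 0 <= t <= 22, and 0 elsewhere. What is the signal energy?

Energy = integral of |x(t)|^2 dt over the signal duration
= 13^2 * 22 = 169 * 22 = 3718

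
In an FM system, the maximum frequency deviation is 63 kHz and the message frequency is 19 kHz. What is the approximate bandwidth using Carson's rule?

Carson's rule: BW = 2*(delta_f + f_m)
= 2*(63 + 19) kHz = 164 kHz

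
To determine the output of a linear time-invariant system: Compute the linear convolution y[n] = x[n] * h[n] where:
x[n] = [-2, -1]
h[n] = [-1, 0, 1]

y[n] = sum_k x[k]*h[n-k]. Output length = len(x) + len(h) - 1 = 2 + 3 - 1 = 4.
y[0] = -2*-1 = 2
y[1] = -1*-1 + -2*0 = 1
y[2] = -1*0 + -2*1 = -2
y[3] = -1*1 = -1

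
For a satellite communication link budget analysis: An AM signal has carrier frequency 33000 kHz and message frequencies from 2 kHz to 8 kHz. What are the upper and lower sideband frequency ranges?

Upper sideband (USB) = fc + [fm_low, fm_high] = 33000 + [2, 8] = [33002, 33008] kHz
Lower sideband (LSB) = fc - [fm_high, fm_low] = 33000 - [8, 2] = [32992, 32998] kHz
Total occupied spectrum: 32992 kHz to 33008 kHz (plus carrier at 33000 kHz)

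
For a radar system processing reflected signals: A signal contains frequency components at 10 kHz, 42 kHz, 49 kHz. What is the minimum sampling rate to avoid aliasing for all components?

The highest frequency component is f_max = 49 kHz.
Nyquist rate = 2 * f_max = 2 * 49 kHz = 98 kHz.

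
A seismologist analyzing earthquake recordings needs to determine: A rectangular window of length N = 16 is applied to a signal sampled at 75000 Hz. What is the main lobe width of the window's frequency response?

For a rectangular window of length N,
the main lobe width in frequency is 2*f_s/N.
= 2*75000/16 = 9375 Hz
This determines the minimum frequency separation for resolving two sinusoids.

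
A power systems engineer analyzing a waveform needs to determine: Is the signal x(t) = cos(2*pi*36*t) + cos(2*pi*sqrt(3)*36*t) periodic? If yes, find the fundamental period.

f1 = 36 Hz, f2 = 36*sqrt(3) Hz
Ratio f2/f1 = sqrt(3), which is irrational.
Since the frequency ratio is irrational, no common period exists.
The signal is not periodic.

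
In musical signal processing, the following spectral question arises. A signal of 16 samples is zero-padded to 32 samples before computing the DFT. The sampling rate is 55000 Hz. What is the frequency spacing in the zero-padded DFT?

Original DFT: N = 16, resolution = f_s/N = 55000/16 = 6875/2 Hz
Zero-padded DFT: N = 32, resolution = f_s/N = 55000/32 = 6875/4 Hz
Zero-padding interpolates the spectrum (finer frequency grid)
but does NOT improve the true spectral resolution (ability to resolve close frequencies).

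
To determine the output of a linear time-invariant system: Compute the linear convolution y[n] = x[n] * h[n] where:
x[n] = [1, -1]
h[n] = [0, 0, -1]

y[n] = sum_k x[k]*h[n-k]. Output length = len(x) + len(h) - 1 = 2 + 3 - 1 = 4.
y[0] = 1*0 = 0
y[1] = -1*0 + 1*0 = 0
y[2] = -1*0 + 1*-1 = -1
y[3] = -1*-1 = 1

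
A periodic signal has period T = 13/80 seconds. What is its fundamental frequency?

The fundamental frequency is the reciprocal of the period.
f = 1/T = 1/(13/80) = 80/13 Hz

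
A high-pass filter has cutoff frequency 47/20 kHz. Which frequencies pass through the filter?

A high-pass filter passes all frequencies above the cutoff frequency 47/20 kHz and attenuates lower frequencies.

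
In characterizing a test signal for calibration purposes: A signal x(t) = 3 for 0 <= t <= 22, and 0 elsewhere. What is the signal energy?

Energy = integral of |x(t)|^2 dt over the signal duration
= 3^2 * 22 = 9 * 22 = 198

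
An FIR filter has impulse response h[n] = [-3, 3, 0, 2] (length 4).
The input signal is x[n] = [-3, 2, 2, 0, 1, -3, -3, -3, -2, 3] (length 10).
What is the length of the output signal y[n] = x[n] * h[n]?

For linear convolution, the output length is:
len(y) = len(x) + len(h) - 1 = 10 + 4 - 1 = 13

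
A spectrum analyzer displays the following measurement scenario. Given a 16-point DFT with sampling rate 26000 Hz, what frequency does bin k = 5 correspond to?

The frequency of DFT bin k is: f_k = k * f_s / N
f_5 = 5 * 26000 / 16 = 8125 Hz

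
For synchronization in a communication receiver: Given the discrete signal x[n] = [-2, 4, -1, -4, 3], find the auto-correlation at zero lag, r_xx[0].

The auto-correlation at zero lag r_xx[0] equals the signal energy.
r_xx[0] = sum of x[n]^2 = (-2)^2 + 4^2 + (-1)^2 + (-4)^2 + 3^2
= 4 + 16 + 1 + 16 + 9 = 46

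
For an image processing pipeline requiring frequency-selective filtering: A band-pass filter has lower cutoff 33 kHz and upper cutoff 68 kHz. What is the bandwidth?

Bandwidth = f_high - f_low
= 68 kHz - 33 kHz = 35 kHz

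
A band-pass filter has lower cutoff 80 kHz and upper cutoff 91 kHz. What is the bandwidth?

Bandwidth = f_high - f_low
= 91 kHz - 80 kHz = 11 kHz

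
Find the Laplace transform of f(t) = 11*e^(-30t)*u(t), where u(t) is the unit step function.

Standard Laplace transform pair:
e^(-at)*u(t) <-> 1/(s+a)
With a = 30: L{11*e^(-30t)*u(t)} = 11/(s+30), ROC: Re(s) > -30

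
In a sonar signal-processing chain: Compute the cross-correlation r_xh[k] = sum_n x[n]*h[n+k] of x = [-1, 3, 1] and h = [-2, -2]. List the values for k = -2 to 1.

Both sequences indexed from 0 and zero outside their support.
Lags with overlap: k = -2 to 1.
  r_xh[-2] = x[2]*h[0] = -2
  r_xh[-1] = x[1]*h[0] + x[2]*h[1] = -8
  r_xh[0] = x[0]*h[0] + x[1]*h[1] = -4
  r_xh[1] = x[0]*h[1] = 2
r_xh = [-2, -8, -4, 2] (for k = -2, ..., 1)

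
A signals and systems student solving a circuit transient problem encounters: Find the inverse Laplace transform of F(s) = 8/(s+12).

Standard pair: k/(s+a) <-> k*e^(-at)*u(t)
With k=8, a=12: f(t) = 8*e^(-12t)*u(t)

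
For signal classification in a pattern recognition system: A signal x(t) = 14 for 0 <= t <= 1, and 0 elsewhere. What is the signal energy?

Energy = integral of |x(t)|^2 dt over the signal duration
= 14^2 * 1 = 196 * 1 = 196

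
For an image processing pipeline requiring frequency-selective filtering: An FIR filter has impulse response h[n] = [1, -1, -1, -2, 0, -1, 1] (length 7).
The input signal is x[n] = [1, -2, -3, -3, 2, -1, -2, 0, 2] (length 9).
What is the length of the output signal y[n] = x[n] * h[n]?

For linear convolution, the output length is:
len(y) = len(x) + len(h) - 1 = 9 + 7 - 1 = 15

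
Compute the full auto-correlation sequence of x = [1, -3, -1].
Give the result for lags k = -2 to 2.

r_xx[k] = sum_m x[m]*x[m+k], indexed from 0, for k = -2 to 2:
  r_xx[-2] = x[2]*x[0] = -1
  r_xx[-1] = x[1]*x[0] + x[2]*x[1] = 0
  r_xx[0] = x[0]*x[0] + x[1]*x[1] + x[2]*x[2] = 11
  r_xx[1] = x[0]*x[1] + x[1]*x[2] = 0
  r_xx[2] = x[0]*x[2] = -1
r_xx = [-1, 0, 11, 0, -1]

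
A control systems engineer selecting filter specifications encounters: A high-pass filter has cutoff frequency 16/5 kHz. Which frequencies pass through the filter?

A high-pass filter passes all frequencies above the cutoff frequency 16/5 kHz and attenuates lower frequencies.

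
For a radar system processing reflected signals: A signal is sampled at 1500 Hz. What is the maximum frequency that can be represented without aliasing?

The maximum frequency that can be represented without aliasing
is the Nyquist frequency: f_max = f_s / 2 = 1500 Hz / 2 = 750 Hz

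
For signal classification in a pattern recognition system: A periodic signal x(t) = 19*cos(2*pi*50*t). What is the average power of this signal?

Average power of A*cos(wt) is A^2/2.
P = 19^2 / 2 = 361/2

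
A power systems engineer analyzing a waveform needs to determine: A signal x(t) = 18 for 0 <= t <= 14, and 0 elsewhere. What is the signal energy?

Energy = integral of |x(t)|^2 dt over the signal duration
= 18^2 * 14 = 324 * 14 = 4536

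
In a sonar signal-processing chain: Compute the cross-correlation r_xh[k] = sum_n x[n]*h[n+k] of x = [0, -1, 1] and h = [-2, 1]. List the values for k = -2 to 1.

Both sequences indexed from 0 and zero outside their support.
Lags with overlap: k = -2 to 1.
  r_xh[-2] = x[2]*h[0] = -2
  r_xh[-1] = x[1]*h[0] + x[2]*h[1] = 3
  r_xh[0] = x[0]*h[0] + x[1]*h[1] = -1
  r_xh[1] = x[0]*h[1] = 0
r_xh = [-2, 3, -1, 0] (for k = -2, ..., 1)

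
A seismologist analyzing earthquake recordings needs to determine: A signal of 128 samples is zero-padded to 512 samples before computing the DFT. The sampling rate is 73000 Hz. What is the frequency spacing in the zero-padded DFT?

Original DFT: N = 128, resolution = f_s/N = 73000/128 = 9125/16 Hz
Zero-padded DFT: N = 512, resolution = f_s/N = 73000/512 = 9125/64 Hz
Zero-padding interpolates the spectrum (finer frequency grid)
but does NOT improve the true spectral resolution (ability to resolve close frequencies).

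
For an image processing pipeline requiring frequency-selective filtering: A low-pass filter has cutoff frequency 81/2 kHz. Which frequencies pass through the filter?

A low-pass filter passes all frequencies below the cutoff frequency 81/2 kHz and attenuates higher frequencies.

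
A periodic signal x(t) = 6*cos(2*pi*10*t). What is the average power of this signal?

Average power of A*cos(wt) is A^2/2.
P = 6^2 / 2 = 36/2 = 18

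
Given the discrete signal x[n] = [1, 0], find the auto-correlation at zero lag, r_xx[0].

The auto-correlation at zero lag r_xx[0] equals the signal energy.
r_xx[0] = sum of x[n]^2 = 1^2 + 0^2
= 1 + 0 = 1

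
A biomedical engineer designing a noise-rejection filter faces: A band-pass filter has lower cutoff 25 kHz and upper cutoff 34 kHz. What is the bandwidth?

Bandwidth = f_high - f_low
= 34 kHz - 25 kHz = 9 kHz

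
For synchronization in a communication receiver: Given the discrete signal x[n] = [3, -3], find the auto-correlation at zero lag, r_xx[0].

The auto-correlation at zero lag r_xx[0] equals the signal energy.
r_xx[0] = sum of x[n]^2 = 3^2 + (-3)^2
= 9 + 9 = 18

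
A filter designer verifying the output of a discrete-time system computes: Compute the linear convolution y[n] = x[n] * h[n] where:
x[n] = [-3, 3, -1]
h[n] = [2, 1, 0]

y[n] = sum_k x[k]*h[n-k]. Output length = len(x) + len(h) - 1 = 3 + 3 - 1 = 5.
y[0] = -3*2 = -6
y[1] = 3*2 + -3*1 = 3
y[2] = -1*2 + 3*1 + -3*0 = 1
y[3] = -1*1 + 3*0 = -1
y[4] = -1*0 = 0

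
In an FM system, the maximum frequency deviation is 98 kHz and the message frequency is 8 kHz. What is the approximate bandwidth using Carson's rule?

Carson's rule: BW = 2*(delta_f + f_m)
= 2*(98 + 8) kHz = 212 kHz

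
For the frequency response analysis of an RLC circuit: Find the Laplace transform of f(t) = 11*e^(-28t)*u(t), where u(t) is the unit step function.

Standard Laplace transform pair:
e^(-at)*u(t) <-> 1/(s+a)
With a = 28: L{11*e^(-28t)*u(t)} = 11/(s+28), ROC: Re(s) > -28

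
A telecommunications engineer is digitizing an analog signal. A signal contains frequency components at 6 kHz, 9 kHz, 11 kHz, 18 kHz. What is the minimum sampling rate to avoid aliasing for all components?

The highest frequency component is f_max = 18 kHz.
Nyquist rate = 2 * f_max = 2 * 18 kHz = 36 kHz.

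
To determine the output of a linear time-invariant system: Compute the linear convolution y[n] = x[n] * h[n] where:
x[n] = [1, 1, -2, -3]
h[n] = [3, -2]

y[n] = sum_k x[k]*h[n-k]. Output length = len(x) + len(h) - 1 = 4 + 2 - 1 = 5.
y[0] = 1*3 = 3
y[1] = 1*3 + 1*-2 = 1
y[2] = -2*3 + 1*-2 = -8
y[3] = -3*3 + -2*-2 = -5
y[4] = -3*-2 = 6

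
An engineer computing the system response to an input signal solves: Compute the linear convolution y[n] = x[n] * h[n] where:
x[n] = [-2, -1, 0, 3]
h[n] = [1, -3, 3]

y[n] = sum_k x[k]*h[n-k]. Output length = len(x) + len(h) - 1 = 4 + 3 - 1 = 6.
y[0] = -2*1 = -2
y[1] = -1*1 + -2*-3 = 5
y[2] = 0*1 + -1*-3 + -2*3 = -3
y[3] = 3*1 + 0*-3 + -1*3 = 0
y[4] = 3*-3 + 0*3 = -9
y[5] = 3*3 = 9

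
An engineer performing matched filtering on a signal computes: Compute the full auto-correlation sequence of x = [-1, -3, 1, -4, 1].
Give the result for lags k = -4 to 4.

r_xx[k] = sum_m x[m]*x[m+k], indexed from 0, for k = -4 to 4:
  r_xx[-4] = x[4]*x[0] = -1
  r_xx[-3] = x[3]*x[0] + x[4]*x[1] = 1
  r_xx[-2] = x[2]*x[0] + x[3]*x[1] + x[4]*x[2] = 12
  r_xx[-1] = x[1]*x[0] + x[2]*x[1] + x[3]*x[2] + x[4]*x[3] = -8
  r_xx[0] = x[0]*x[0] + x[1]*x[1] + x[2]*x[2] + x[3]*x[3] + x[4]*x[4] = 28
  r_xx[1] = x[0]*x[1] + x[1]*x[2] + x[2]*x[3] + x[3]*x[4] = -8
  r_xx[2] = x[0]*x[2] + x[1]*x[3] + x[2]*x[4] = 12
  r_xx[3] = x[0]*x[3] + x[1]*x[4] = 1
  r_xx[4] = x[0]*x[4] = -1
r_xx = [-1, 1, 12, -8, 28, -8, 12, 1, -1]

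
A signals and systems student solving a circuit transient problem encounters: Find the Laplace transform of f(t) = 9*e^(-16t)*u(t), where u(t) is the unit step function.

Standard Laplace transform pair:
e^(-at)*u(t) <-> 1/(s+a)
With a = 16: L{9*e^(-16t)*u(t)} = 9/(s+16), ROC: Re(s) > -16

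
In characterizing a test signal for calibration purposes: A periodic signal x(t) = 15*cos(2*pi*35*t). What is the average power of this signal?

Average power of A*cos(wt) is A^2/2.
P = 15^2 / 2 = 225/2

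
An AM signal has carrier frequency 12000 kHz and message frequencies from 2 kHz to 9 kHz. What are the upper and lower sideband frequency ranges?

Upper sideband (USB) = fc + [fm_low, fm_high] = 12000 + [2, 9] = [12002, 12009] kHz
Lower sideband (LSB) = fc - [fm_high, fm_low] = 12000 - [9, 2] = [11991, 11998] kHz
Total occupied spectrum: 11991 kHz to 12009 kHz (plus carrier at 12000 kHz)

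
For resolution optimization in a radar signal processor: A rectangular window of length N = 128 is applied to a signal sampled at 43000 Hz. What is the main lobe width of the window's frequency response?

For a rectangular window of length N,
the main lobe width in frequency is 2*f_s/N.
= 2*43000/128 = 5375/8 Hz
This determines the minimum frequency separation for resolving two sinusoids.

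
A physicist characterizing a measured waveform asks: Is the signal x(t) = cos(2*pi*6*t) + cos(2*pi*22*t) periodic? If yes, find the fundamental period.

f1 = 6 Hz, f2 = 22 Hz
Period T1 = 1/6, T2 = 1/22
Ratio T1/T2 = 22/6, which is rational.
The signal is periodic with fundamental period T = 1/GCD(6,22) = 1/2 s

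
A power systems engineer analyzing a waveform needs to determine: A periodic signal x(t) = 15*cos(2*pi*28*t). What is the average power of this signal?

Average power of A*cos(wt) is A^2/2.
P = 15^2 / 2 = 225/2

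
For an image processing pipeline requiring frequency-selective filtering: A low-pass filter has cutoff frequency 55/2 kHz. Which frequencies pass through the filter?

A low-pass filter passes all frequencies below the cutoff frequency 55/2 kHz and attenuates higher frequencies.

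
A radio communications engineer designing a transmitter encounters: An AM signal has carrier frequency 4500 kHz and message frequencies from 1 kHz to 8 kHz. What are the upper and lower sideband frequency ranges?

Upper sideband (USB) = fc + [fm_low, fm_high] = 4500 + [1, 8] = [4501, 4508] kHz
Lower sideband (LSB) = fc - [fm_high, fm_low] = 4500 - [8, 1] = [4492, 4499] kHz
Total occupied spectrum: 4492 kHz to 4508 kHz (plus carrier at 4500 kHz)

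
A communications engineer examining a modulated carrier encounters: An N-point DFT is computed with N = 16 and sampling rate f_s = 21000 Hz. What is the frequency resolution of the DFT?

DFT frequency resolution = f_s / N
= 21000 / 16 = 2625/2 Hz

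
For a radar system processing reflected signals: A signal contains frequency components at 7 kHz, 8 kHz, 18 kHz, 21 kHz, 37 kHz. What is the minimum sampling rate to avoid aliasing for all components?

The highest frequency component is f_max = 37 kHz.
Nyquist rate = 2 * f_max = 2 * 37 kHz = 74 kHz.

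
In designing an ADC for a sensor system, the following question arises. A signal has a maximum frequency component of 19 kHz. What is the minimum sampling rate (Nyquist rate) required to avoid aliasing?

By the Nyquist-Shannon sampling theorem,
the minimum sampling rate (Nyquist rate) must be at least 2 * f_max.
Nyquist rate = 2 * 19 kHz = 38 kHz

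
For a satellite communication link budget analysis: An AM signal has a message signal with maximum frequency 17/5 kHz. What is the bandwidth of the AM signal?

In AM (double-sideband), the bandwidth is twice the message frequency.
BW = 2 * f_m = 2 * 17/5 kHz = 34/5 kHz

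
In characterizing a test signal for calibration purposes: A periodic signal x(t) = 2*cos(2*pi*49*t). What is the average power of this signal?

Average power of A*cos(wt) is A^2/2.
P = 2^2 / 2 = 4/2 = 2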